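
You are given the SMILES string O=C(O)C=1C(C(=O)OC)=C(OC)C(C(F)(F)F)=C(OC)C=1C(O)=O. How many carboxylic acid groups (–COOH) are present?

The carboxylic acid motif appears at heavy-atom positions 2, 22 in the SMILES.
Other groups present: 1 ester, 2 ether.
Carboxylic acid count: 2.

2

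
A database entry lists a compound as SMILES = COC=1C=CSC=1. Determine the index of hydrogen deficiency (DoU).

3

Degree of unsaturation = (number of rings) + (number of π bonds).
Ring closures in the SMILES: 1.
π bonds: 2 double bonds (each 1 DoU) → 2 DoU from unsaturation.
Total DoU = 1 + 2 = 3.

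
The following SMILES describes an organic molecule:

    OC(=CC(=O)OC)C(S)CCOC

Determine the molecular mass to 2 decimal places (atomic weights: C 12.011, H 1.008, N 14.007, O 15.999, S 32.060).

First, the molecular formula is C8H14O4S (counting implicit H from valence).
  C: 8 × 12.011 = 96.088
  H: 14 × 1.008 = 14.112
  O: 4 × 15.999 = 63.996
  S: 1 × 32.060 = 32.060
Sum: 8×12.011 + 14×1.008 + 4×15.999 + 1×32.060 = 206.256 → 206.26 g/mol.

206.26 g/mol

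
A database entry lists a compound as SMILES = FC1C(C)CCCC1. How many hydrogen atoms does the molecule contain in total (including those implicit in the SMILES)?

Walk through each heavy atom and fill implicit hydrogens from standard valence (C 4, N 3, O 2, S 2, halogen 1):
  atom 1: F (halogen, monovalent) → 0 H
  atom 2: C, bond orders sum to 3 (valence 4) → 1 H
  atom 3: C, bond orders sum to 3 (valence 4) → 1 H
  atom 4: C, bond orders sum to 1 (valence 4) → 3 H
  atom 5: C, bond orders sum to 2 (valence 4) → 2 H
  atom 6: C, bond orders sum to 2 (valence 4) → 2 H
  atom 7: C, bond orders sum to 2 (valence 4) → 2 H
  atom 8: C, bond orders sum to 2 (valence 4) → 2 H
Total hydrogens: 13.

13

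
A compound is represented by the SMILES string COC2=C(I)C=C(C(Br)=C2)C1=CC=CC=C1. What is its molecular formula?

Walk through each heavy atom and fill implicit hydrogens from standard valence (C 4, N 3, O 2, S 2, halogen 1):
  atom 1: C, bond orders sum to 1 (valence 4) → 3 H
  atom 2: O, bond orders sum to 2 (valence 2) → 0 H
  atom 3: C, bond orders sum to 4 (valence 4) → 0 H
  atom 4: C, bond orders sum to 4 (valence 4) → 0 H
  atom 5: I (halogen, monovalent) → 0 H
  atom 6: C, bond orders sum to 3 (valence 4) → 1 H
  atom 7: C, bond orders sum to 4 (valence 4) → 0 H
  atom 8: C, bond orders sum to 4 (valence 4) → 0 H
  atom 9: Br (halogen, monovalent) → 0 H
  atom 10: C, bond orders sum to 3 (valence 4) → 1 H
  atom 11: C, bond orders sum to 4 (valence 4) → 0 H
  atom 12: C, bond orders sum to 3 (valence 4) → 1 H
  atom 13: C, bond orders sum to 3 (valence 4) → 1 H
  atom 14: C, bond orders sum to 3 (valence 4) → 1 H
  atom 15: C, bond orders sum to 3 (valence 4) → 1 H
  atom 16: C, bond orders sum to 3 (valence 4) → 1 H
Totals → C:13, H:10, Br:1, I:1, O:1.
In Hill order: C13H10BrIO.

C13H10BrIO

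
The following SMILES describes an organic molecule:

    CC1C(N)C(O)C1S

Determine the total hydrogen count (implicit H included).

11

Walk through each heavy atom and fill implicit hydrogens from standard valence (C 4, N 3, O 2, S 2, halogen 1):
  atom 1: C, bond orders sum to 1 (valence 4) → 3 H
  atom 2: C, bond orders sum to 3 (valence 4) → 1 H
  atom 3: C, bond orders sum to 3 (valence 4) → 1 H
  atom 4: N, bond orders sum to 1 (valence 3) → 2 H
  atom 5: C, bond orders sum to 3 (valence 4) → 1 H
  atom 6: O, bond orders sum to 1 (valence 2) → 1 H
  atom 7: C, bond orders sum to 3 (valence 4) → 1 H
  atom 8: S, bond orders sum to 1 (valence 2) → 1 H
Total hydrogens: 11.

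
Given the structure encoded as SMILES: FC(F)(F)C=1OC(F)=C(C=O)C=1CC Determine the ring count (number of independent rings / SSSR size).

In SMILES, each pair of matching ring-closure digits denotes one ring-closing bond; the number of such bonds equals the number of independent rings.
Ring-closure bonds here: 1.

1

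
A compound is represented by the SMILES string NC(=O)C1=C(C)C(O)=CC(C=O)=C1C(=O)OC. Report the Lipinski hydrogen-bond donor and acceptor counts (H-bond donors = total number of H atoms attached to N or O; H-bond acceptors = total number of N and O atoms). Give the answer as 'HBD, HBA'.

Donors: find every N or O and count the H atoms it carries.
  atom 1 (N): bond orders sum to 1 → 2 H
  atom 3 (O): bond orders sum to 2 → 0 H
  atom 8 (O): bond orders sum to 1 → 1 H
  atom 12 (O): bond orders sum to 2 → 0 H
  atom 15 (O): bond orders sum to 2 → 0 H
  atom 16 (O): bond orders sum to 2 → 0 H
Lipinski HBD = 3.
Acceptors: N atoms = 1, O atoms = 5 → HBA = 6.

3, 6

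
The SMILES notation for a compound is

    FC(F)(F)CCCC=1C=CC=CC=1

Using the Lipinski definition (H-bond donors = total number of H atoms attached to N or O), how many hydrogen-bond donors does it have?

Donors: find every N or O and count the H atoms it carries.
  (no N or O atoms present)
Lipinski HBD = 0.

0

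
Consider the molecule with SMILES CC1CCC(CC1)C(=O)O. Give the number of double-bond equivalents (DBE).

2

Molecular formula: C8H14O2.
DoU = (2C + 2 + N − H − X) / 2, where X is the halogen count and O/S are ignored.
    = (2·8 + 2 + 0 − 14 − 0) / 2 = 4 / 2 = 2.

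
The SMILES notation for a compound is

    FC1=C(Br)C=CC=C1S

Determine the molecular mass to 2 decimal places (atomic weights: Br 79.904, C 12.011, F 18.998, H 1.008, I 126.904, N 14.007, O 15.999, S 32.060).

207.06 g/mol

First, the molecular formula is C6H4BrFS (counting implicit H from valence).
  Br: 1 × 79.904 = 79.904
  C: 6 × 12.011 = 72.066
  F: 1 × 18.998 = 18.998
  H: 4 × 1.008 = 4.032
  S: 1 × 32.060 = 32.060
Sum: 1×79.904 + 6×12.011 + 1×18.998 + 4×1.008 + 1×32.060 = 207.060 → 207.06 g/mol.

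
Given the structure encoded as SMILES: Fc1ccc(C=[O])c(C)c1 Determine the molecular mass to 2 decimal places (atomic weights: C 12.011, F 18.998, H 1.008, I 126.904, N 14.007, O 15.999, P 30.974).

138.14 g/mol

First, the molecular formula is C8H7FO (counting implicit H from valence).
  C: 8 × 12.011 = 96.088
  F: 1 × 18.998 = 18.998
  H: 7 × 1.008 = 7.056
  O: 1 × 15.999 = 15.999
Sum: 8×12.011 + 1×18.998 + 7×1.008 + 1×15.999 = 138.141 → 138.14 g/mol.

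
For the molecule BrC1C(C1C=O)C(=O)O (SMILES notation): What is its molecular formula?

Walk through each heavy atom and fill implicit hydrogens from standard valence (C 4, N 3, O 2, S 2, halogen 1):
  atom 1: Br (halogen, monovalent) → 0 H
  atom 2: C, bond orders sum to 3 (valence 4) → 1 H
  atom 3: C, bond orders sum to 3 (valence 4) → 1 H
  atom 4: C, bond orders sum to 3 (valence 4) → 1 H
  atom 5: C, bond orders sum to 3 (valence 4) → 1 H
  atom 6: O, bond orders sum to 2 (valence 2) → 0 H
  atom 7: C, bond orders sum to 4 (valence 4) → 0 H
  atom 8: O, bond orders sum to 2 (valence 2) → 0 H
  atom 9: O, bond orders sum to 1 (valence 2) → 1 H
Totals → C:5, H:5, Br:1, O:3.

C5H5BrO3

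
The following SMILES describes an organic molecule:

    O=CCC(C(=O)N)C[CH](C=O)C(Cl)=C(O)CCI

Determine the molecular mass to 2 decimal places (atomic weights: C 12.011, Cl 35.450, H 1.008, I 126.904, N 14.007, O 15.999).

387.60 g/mol

First, the molecular formula is C11H15ClINO4 (counting implicit H from valence).
  C: 11 × 12.011 = 132.121
  Cl: 1 × 35.450 = 35.450
  H: 15 × 1.008 = 15.120
  I: 1 × 126.904 = 126.904
  N: 1 × 14.007 = 14.007
  O: 4 × 15.999 = 63.996
Sum: 11×12.011 + 1×35.450 + 15×1.008 + 1×126.904 + 1×14.007 + 4×15.999 = 387.598 → 387.60 g/mol.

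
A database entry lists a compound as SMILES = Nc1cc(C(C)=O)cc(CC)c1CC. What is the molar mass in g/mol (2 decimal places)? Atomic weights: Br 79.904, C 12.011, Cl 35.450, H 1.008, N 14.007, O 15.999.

191.27 g/mol

First, the molecular formula is C12H17NO (counting implicit H from valence).
  C: 12 × 12.011 = 144.132
  H: 17 × 1.008 = 17.136
  N: 1 × 14.007 = 14.007
  O: 1 × 15.999 = 15.999
Sum: 12×12.011 + 17×1.008 + 1×14.007 + 1×15.999 = 191.274 → 191.27 g/mol.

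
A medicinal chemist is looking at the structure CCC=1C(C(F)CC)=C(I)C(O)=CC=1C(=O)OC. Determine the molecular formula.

C13H16FIO3

Walk through each heavy atom and fill implicit hydrogens from standard valence (C 4, N 3, O 2, S 2, halogen 1):
  atom 1: C, bond orders sum to 1 (valence 4) → 3 H
  atom 2: C, bond orders sum to 2 (valence 4) → 2 H
  atom 3: C, bond orders sum to 4 (valence 4) → 0 H
  atom 4: C, bond orders sum to 4 (valence 4) → 0 H
  atom 5: C, bond orders sum to 3 (valence 4) → 1 H
  atom 6: F (halogen, monovalent) → 0 H
  atom 7: C, bond orders sum to 2 (valence 4) → 2 H
  atom 8: C, bond orders sum to 1 (valence 4) → 3 H
  atom 9: C, bond orders sum to 4 (valence 4) → 0 H
  atom 10: I (halogen, monovalent) → 0 H
  atom 11: C, bond orders sum to 4 (valence 4) → 0 H
  atom 12: O, bond orders sum to 1 (valence 2) → 1 H
  atom 13: C, bond orders sum to 3 (valence 4) → 1 H
  atom 14: C, bond orders sum to 4 (valence 4) → 0 H
  atom 15: C, bond orders sum to 4 (valence 4) → 0 H
  atom 16: O, bond orders sum to 2 (valence 2) → 0 H
  atom 17: O, bond orders sum to 2 (valence 2) → 0 H
  atom 18: C, bond orders sum to 1 (valence 4) → 3 H
Totals → C:13, H:16, F:1, I:1, O:3.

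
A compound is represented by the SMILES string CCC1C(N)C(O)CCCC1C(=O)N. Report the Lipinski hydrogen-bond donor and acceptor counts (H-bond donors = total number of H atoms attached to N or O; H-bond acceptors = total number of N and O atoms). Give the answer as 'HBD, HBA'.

5, 4

Donors: find every N or O and count the H atoms it carries.
  atom 5 (N): bond orders sum to 1 → 2 H
  atom 7 (O): bond orders sum to 1 → 1 H
  atom 13 (O): bond orders sum to 2 → 0 H
  atom 14 (N): bond orders sum to 1 → 2 H
Lipinski HBD = 5.
Acceptors: N atoms = 2, O atoms = 2 → HBA = 4.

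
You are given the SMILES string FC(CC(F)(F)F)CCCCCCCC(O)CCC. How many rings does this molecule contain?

In SMILES, each pair of matching ring-closure digits denotes one ring-closing bond; the number of such bonds equals the number of independent rings.
Ring-closure bonds here: 0.

0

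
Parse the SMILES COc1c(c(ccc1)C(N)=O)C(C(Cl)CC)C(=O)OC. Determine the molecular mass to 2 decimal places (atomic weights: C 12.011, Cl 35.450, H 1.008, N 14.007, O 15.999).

First, the molecular formula is C14H18ClNO4 (counting implicit H from valence).
  C: 14 × 12.011 = 168.154
  Cl: 1 × 35.450 = 35.450
  H: 18 × 1.008 = 18.144
  N: 1 × 14.007 = 14.007
  O: 4 × 15.999 = 63.996
Sum: 14×12.011 + 1×35.450 + 18×1.008 + 1×14.007 + 4×15.999 = 299.751 → 299.75 g/mol.

299.75 g/mol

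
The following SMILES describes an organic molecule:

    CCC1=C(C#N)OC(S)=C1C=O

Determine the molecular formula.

Walk through each heavy atom and fill implicit hydrogens from standard valence (C 4, N 3, O 2, S 2, halogen 1):
  atom 1: C, bond orders sum to 1 (valence 4) → 3 H
  atom 2: C, bond orders sum to 2 (valence 4) → 2 H
  atom 3: C, bond orders sum to 4 (valence 4) → 0 H
  atom 4: C, bond orders sum to 4 (valence 4) → 0 H
  atom 5: C, bond orders sum to 4 (valence 4) → 0 H
  atom 6: N, bond orders sum to 3 (valence 3) → 0 H
  atom 7: O, bond orders sum to 2 (valence 2) → 0 H
  atom 8: C, bond orders sum to 4 (valence 4) → 0 H
  atom 9: S, bond orders sum to 1 (valence 2) → 1 H
  atom 10: C, bond orders sum to 4 (valence 4) → 0 H
  atom 11: C, bond orders sum to 3 (valence 4) → 1 H
  atom 12: O, bond orders sum to 2 (valence 2) → 0 H
Totals → C:8, H:7, N:1, O:2, S:1.
In Hill order: C8H7NO2S.

C8H7NO2S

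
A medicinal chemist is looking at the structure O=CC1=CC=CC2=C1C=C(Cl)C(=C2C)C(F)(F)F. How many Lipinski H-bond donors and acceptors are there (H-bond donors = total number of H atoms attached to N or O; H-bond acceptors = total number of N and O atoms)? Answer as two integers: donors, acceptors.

0, 1

Donors: find every N or O and count the H atoms it carries.
  atom 1 (O): bond orders sum to 2 → 0 H
Lipinski HBD = 0.
Acceptors: N atoms = 0, O atoms = 1 → HBA = 1.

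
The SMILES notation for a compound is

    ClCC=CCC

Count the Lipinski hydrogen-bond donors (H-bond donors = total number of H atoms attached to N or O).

0

Donors: find every N or O and count the H atoms it carries.
  (no N or O atoms present)
Lipinski HBD = 0.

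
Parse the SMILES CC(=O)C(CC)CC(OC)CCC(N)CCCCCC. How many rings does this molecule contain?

0

In SMILES, each pair of matching ring-closure digits denotes one ring-closing bond; the number of such bonds equals the number of independent rings.
Ring-closure bonds here: 0.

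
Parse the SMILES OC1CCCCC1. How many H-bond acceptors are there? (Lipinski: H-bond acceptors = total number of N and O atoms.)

1

N atoms: 0; O atoms: 1.
Lipinski HBA = 0 + 1 = 1.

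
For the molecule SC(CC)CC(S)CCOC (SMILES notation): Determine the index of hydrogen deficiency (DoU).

0

Molecular formula: C8H18OS2.
DoU = (2C + 2 + N − H − X) / 2, where X is the halogen count and O/S are ignored.
    = (2·8 + 2 + 0 − 18 − 0) / 2 = 0 / 2 = 0.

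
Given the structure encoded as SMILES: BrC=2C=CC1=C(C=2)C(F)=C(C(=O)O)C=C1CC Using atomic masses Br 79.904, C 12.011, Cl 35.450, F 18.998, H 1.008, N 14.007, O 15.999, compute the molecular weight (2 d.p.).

First, the molecular formula is C13H10BrFO2 (counting implicit H from valence).
  Br: 1 × 79.904 = 79.904
  C: 13 × 12.011 = 156.143
  F: 1 × 18.998 = 18.998
  H: 10 × 1.008 = 10.080
  O: 2 × 15.999 = 31.998
Sum: 1×79.904 + 13×12.011 + 1×18.998 + 10×1.008 + 2×15.999 = 297.123 → 297.12 g/mol.

297.12 g/mol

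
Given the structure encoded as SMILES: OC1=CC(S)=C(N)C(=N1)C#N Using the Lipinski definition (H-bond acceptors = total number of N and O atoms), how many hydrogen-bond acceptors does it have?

N atoms: 3; O atoms: 1.
Lipinski HBA = 3 + 1 = 4.

4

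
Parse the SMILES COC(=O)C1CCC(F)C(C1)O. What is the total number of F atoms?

1

Scan the SMILES for F atoms (remember two-letter symbols like Cl and Br are single atoms).
Fluorine count: 1.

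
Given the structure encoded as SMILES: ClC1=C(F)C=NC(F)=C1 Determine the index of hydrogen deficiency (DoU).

4

Molecular formula: C5H2ClF2N.
DoU = (2C + 2 + N − H − X) / 2, where X is the halogen count and O/S are ignored.
    = (2·5 + 2 + 1 − 2 − 3) / 2 = 8 / 2 = 4.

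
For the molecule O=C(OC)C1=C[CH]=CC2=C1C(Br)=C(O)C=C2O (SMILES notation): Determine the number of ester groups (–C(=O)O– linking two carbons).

The ester motif appears at heavy-atom position 2 in the SMILES.
Other groups present: 2 hydroxyl.
Ester count: 1.

1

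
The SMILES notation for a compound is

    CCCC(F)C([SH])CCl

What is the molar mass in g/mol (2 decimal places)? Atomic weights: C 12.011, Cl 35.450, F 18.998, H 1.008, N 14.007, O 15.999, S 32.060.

170.67 g/mol

First, the molecular formula is C6H12ClFS (counting implicit H from valence).
  C: 6 × 12.011 = 72.066
  Cl: 1 × 35.450 = 35.450
  F: 1 × 18.998 = 18.998
  H: 12 × 1.008 = 12.096
  S: 1 × 32.060 = 32.060
Sum: 6×12.011 + 1×35.450 + 1×18.998 + 12×1.008 + 1×32.060 = 170.670 → 170.67 g/mol.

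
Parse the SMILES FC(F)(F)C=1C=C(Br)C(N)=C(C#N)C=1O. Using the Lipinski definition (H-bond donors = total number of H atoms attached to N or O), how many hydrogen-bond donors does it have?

Donors: find every N or O and count the H atoms it carries.
  atom 10 (N): bond orders sum to 1 → 2 H
  atom 13 (N): bond orders sum to 3 → 0 H
  atom 15 (O): bond orders sum to 1 → 1 H
Lipinski HBD = 3.

3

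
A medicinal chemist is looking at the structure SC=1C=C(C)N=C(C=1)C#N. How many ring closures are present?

In SMILES, each pair of matching ring-closure digits denotes one ring-closing bond; the number of such bonds equals the number of independent rings.
Ring-closure bonds here: 1.

1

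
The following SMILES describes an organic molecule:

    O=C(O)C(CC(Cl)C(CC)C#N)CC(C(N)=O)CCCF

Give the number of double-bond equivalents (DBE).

4

Molecular formula: C14H22ClFN2O3.
DoU = (2C + 2 + N − H − X) / 2, where X is the halogen count and O/S are ignored.
    = (2·14 + 2 + 2 − 22 − 2) / 2 = 8 / 2 = 4.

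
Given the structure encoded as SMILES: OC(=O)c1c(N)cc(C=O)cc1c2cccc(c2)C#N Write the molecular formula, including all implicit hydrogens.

Walk through each heavy atom and fill implicit hydrogens from standard valence (C 4, N 3, O 2, S 2, halogen 1); for lowercase aromatic atoms, an aromatic c carries 1 H when it has two neighbours and 0 H with three, and aromatic n carries 0 H:
  atom 1: O, bond orders sum to 1 (valence 2) → 1 H
  atom 2: C, bond orders sum to 4 (valence 4) → 0 H
  atom 3: O, bond orders sum to 2 (valence 2) → 0 H
  atom 4: aromatic c, 3 neighbours → 0 H
  atom 5: aromatic c, 3 neighbours → 0 H
  atom 6: N, bond orders sum to 1 (valence 3) → 2 H
  atom 7: aromatic c, 2 neighbours → 1 H
  atom 8: aromatic c, 3 neighbours → 0 H
  atom 9: C, bond orders sum to 3 (valence 4) → 1 H
  atom 10: O, bond orders sum to 2 (valence 2) → 0 H
  atom 11: aromatic c, 2 neighbours → 1 H
  atom 12: aromatic c, 3 neighbours → 0 H
  atom 13: aromatic c, 3 neighbours → 0 H
  atom 14: aromatic c, 2 neighbours → 1 H
  atom 15: aromatic c, 2 neighbours → 1 H
  atom 16: aromatic c, 2 neighbours → 1 H
  atom 17: aromatic c, 3 neighbours → 0 H
  atom 18: aromatic c, 2 neighbours → 1 H
  atom 19: C, bond orders sum to 4 (valence 4) → 0 H
  atom 20: N, bond orders sum to 3 (valence 3) → 0 H
Totals → C:15, H:10, N:2, O:3.
In Hill order: C15H10N2O3.

C15H10N2O3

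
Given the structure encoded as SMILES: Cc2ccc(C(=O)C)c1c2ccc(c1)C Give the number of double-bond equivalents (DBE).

8

Molecular formula: C14H14O.
DoU = (2C + 2 + N − H − X) / 2, where X is the halogen count and O/S are ignored.
    = (2·14 + 2 + 0 − 14 − 0) / 2 = 16 / 2 = 8.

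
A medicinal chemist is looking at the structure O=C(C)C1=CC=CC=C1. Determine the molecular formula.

Walk through each heavy atom and fill implicit hydrogens from standard valence (C 4, N 3, O 2, S 2, halogen 1):
  atom 1: O, bond orders sum to 2 (valence 2) → 0 H
  atom 2: C, bond orders sum to 4 (valence 4) → 0 H
  atom 3: C, bond orders sum to 1 (valence 4) → 3 H
  atom 4: C, bond orders sum to 4 (valence 4) → 0 H
  atom 5: C, bond orders sum to 3 (valence 4) → 1 H
  atom 6: C, bond orders sum to 3 (valence 4) → 1 H
  atom 7: C, bond orders sum to 3 (valence 4) → 1 H
  atom 8: C, bond orders sum to 3 (valence 4) → 1 H
  atom 9: C, bond orders sum to 3 (valence 4) → 1 H
Totals → C:8, H:8, O:1.

C8H8O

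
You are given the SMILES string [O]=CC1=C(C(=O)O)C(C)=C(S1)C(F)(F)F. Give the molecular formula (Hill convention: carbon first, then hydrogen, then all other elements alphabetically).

C8H5F3O3S

Walk through each heavy atom and fill implicit hydrogens from standard valence (C 4, N 3, O 2, S 2, halogen 1):
  atom 1: O with explicit H count 0
  atom 2: C, bond orders sum to 3 (valence 4) → 1 H
  atom 3: C, bond orders sum to 4 (valence 4) → 0 H
  atom 4: C, bond orders sum to 4 (valence 4) → 0 H
  atom 5: C, bond orders sum to 4 (valence 4) → 0 H
  atom 6: O, bond orders sum to 2 (valence 2) → 0 H
  atom 7: O, bond orders sum to 1 (valence 2) → 1 H
  atom 8: C, bond orders sum to 4 (valence 4) → 0 H
  atom 9: C, bond orders sum to 1 (valence 4) → 3 H
  atom 10: C, bond orders sum to 4 (valence 4) → 0 H
  atom 11: S, bond orders sum to 2 (valence 2) → 0 H
  atom 12: C, bond orders sum to 4 (valence 4) → 0 H
  atom 13: F (halogen, monovalent) → 0 H
  atom 14: F (halogen, monovalent) → 0 H
  atom 15: F (halogen, monovalent) → 0 H
Totals → C:8, H:5, F:3, O:3, S:1.
In Hill order: C8H5F3O3S.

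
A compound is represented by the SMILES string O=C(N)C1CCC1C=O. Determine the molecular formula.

C6H9NO2

Walk through each heavy atom and fill implicit hydrogens from standard valence (C 4, N 3, O 2, S 2, halogen 1):
  atom 1: O, bond orders sum to 2 (valence 2) → 0 H
  atom 2: C, bond orders sum to 4 (valence 4) → 0 H
  atom 3: N, bond orders sum to 1 (valence 3) → 2 H
  atom 4: C, bond orders sum to 3 (valence 4) → 1 H
  atom 5: C, bond orders sum to 2 (valence 4) → 2 H
  atom 6: C, bond orders sum to 2 (valence 4) → 2 H
  atom 7: C, bond orders sum to 3 (valence 4) → 1 H
  atom 8: C, bond orders sum to 3 (valence 4) → 1 H
  atom 9: O, bond orders sum to 2 (valence 2) → 0 H
Totals → C:6, H:9, N:1, O:2.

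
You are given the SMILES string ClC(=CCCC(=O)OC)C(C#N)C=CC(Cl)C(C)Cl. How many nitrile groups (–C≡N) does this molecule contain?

The nitrile motif appears at heavy-atom position 11 in the SMILES.
Other groups present: 2 alkene, 1 ester.
Nitrile count: 1.

1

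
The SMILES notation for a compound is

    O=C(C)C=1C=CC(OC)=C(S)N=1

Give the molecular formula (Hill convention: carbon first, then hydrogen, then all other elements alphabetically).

Walk through each heavy atom and fill implicit hydrogens from standard valence (C 4, N 3, O 2, S 2, halogen 1):
  atom 1: O, bond orders sum to 2 (valence 2) → 0 H
  atom 2: C, bond orders sum to 4 (valence 4) → 0 H
  atom 3: C, bond orders sum to 1 (valence 4) → 3 H
  atom 4: C, bond orders sum to 4 (valence 4) → 0 H
  atom 5: C, bond orders sum to 3 (valence 4) → 1 H
  atom 6: C, bond orders sum to 3 (valence 4) → 1 H
  atom 7: C, bond orders sum to 4 (valence 4) → 0 H
  atom 8: O, bond orders sum to 2 (valence 2) → 0 H
  atom 9: C, bond orders sum to 1 (valence 4) → 3 H
  atom 10: C, bond orders sum to 4 (valence 4) → 0 H
  atom 11: S, bond orders sum to 1 (valence 2) → 1 H
  atom 12: N, bond orders sum to 3 (valence 3) → 0 H
Totals → C:8, H:9, N:1, O:2, S:1.

C8H9NO2S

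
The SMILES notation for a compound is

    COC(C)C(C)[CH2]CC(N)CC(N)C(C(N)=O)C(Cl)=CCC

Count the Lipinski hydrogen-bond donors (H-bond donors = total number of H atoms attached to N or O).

6

Donors: find every N or O and count the H atoms it carries.
  atom 2 (O): bond orders sum to 2 → 0 H
  atom 10 (N): bond orders sum to 1 → 2 H
  atom 13 (N): bond orders sum to 1 → 2 H
  atom 16 (N): bond orders sum to 1 → 2 H
  atom 17 (O): bond orders sum to 2 → 0 H
Lipinski HBD = 6.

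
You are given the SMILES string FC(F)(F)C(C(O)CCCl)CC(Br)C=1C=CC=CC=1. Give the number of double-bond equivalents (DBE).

Molecular formula: C13H15BrClF3O.
DoU = (2C + 2 + N − H − X) / 2, where X is the halogen count and O/S are ignored.
    = (2·13 + 2 + 0 − 15 − 5) / 2 = 8 / 2 = 4.

4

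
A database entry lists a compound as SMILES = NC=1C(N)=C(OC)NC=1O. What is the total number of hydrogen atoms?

9

Walk through each heavy atom and fill implicit hydrogens from standard valence (C 4, N 3, O 2, S 2, halogen 1):
  atom 1: N, bond orders sum to 1 (valence 3) → 2 H
  atom 2: C, bond orders sum to 4 (valence 4) → 0 H
  atom 3: C, bond orders sum to 4 (valence 4) → 0 H
  atom 4: N, bond orders sum to 1 (valence 3) → 2 H
  atom 5: C, bond orders sum to 4 (valence 4) → 0 H
  atom 6: O, bond orders sum to 2 (valence 2) → 0 H
  atom 7: C, bond orders sum to 1 (valence 4) → 3 H
  atom 8: N, bond orders sum to 2 (valence 3) → 1 H
  atom 9: C, bond orders sum to 4 (valence 4) → 0 H
  atom 10: O, bond orders sum to 1 (valence 2) → 1 H
Total hydrogens: 9.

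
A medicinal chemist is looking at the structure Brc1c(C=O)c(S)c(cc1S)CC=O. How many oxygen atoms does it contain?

2

Scan the SMILES for O atoms (remember two-letter symbols like Cl and Br are single atoms).
Oxygen count: 2.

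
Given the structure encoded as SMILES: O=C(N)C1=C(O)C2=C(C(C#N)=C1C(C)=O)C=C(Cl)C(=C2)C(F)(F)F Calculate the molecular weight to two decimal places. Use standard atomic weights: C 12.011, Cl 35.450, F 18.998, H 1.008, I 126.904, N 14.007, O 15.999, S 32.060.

356.68 g/mol

First, the molecular formula is C15H8ClF3N2O3 (counting implicit H from valence).
  C: 15 × 12.011 = 180.165
  Cl: 1 × 35.450 = 35.450
  F: 3 × 18.998 = 56.994
  H: 8 × 1.008 = 8.064
  N: 2 × 14.007 = 28.014
  O: 3 × 15.999 = 47.997
Sum: 15×12.011 + 1×35.450 + 3×18.998 + 8×1.008 + 2×14.007 + 3×15.999 = 356.684 → 356.68 g/mol.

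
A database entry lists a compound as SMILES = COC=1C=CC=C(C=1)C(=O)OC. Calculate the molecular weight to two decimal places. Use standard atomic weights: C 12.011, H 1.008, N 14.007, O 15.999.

First, the molecular formula is C9H10O3 (counting implicit H from valence).
  C: 9 × 12.011 = 108.099
  H: 10 × 1.008 = 10.080
  O: 3 × 15.999 = 47.997
Sum: 9×12.011 + 10×1.008 + 3×15.999 = 166.176 → 166.18 g/mol.

166.18 g/mol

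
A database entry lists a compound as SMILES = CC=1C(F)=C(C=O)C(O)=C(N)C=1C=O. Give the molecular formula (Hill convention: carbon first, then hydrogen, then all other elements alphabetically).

C9H8FNO3

Walk through each heavy atom and fill implicit hydrogens from standard valence (C 4, N 3, O 2, S 2, halogen 1):
  atom 1: C, bond orders sum to 1 (valence 4) → 3 H
  atom 2: C, bond orders sum to 4 (valence 4) → 0 H
  atom 3: C, bond orders sum to 4 (valence 4) → 0 H
  atom 4: F (halogen, monovalent) → 0 H
  atom 5: C, bond orders sum to 4 (valence 4) → 0 H
  atom 6: C, bond orders sum to 3 (valence 4) → 1 H
  atom 7: O, bond orders sum to 2 (valence 2) → 0 H
  atom 8: C, bond orders sum to 4 (valence 4) → 0 H
  atom 9: O, bond orders sum to 1 (valence 2) → 1 H
  atom 10: C, bond orders sum to 4 (valence 4) → 0 H
  atom 11: N, bond orders sum to 1 (valence 3) → 2 H
  atom 12: C, bond orders sum to 4 (valence 4) → 0 H
  atom 13: C, bond orders sum to 3 (valence 4) → 1 H
  atom 14: O, bond orders sum to 2 (valence 2) → 0 H
Totals → C:9, H:8, F:1, N:1, O:3.
In Hill order: C9H8FNO3.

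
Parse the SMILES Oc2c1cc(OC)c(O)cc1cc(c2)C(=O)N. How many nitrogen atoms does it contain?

1

Scan the SMILES for N atoms (remember two-letter symbols like Cl and Br are single atoms).
Nitrogen count: 1.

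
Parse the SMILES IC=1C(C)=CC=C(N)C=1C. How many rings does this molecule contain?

1

In SMILES, each pair of matching ring-closure digits denotes one ring-closing bond; the number of such bonds equals the number of independent rings.
Ring-closure bonds here: 1.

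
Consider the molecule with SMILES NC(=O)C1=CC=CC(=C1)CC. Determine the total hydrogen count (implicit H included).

11

Walk through each heavy atom and fill implicit hydrogens from standard valence (C 4, N 3, O 2, S 2, halogen 1):
  atom 1: N, bond orders sum to 1 (valence 3) → 2 H
  atom 2: C, bond orders sum to 4 (valence 4) → 0 H
  atom 3: O, bond orders sum to 2 (valence 2) → 0 H
  atom 4: C, bond orders sum to 4 (valence 4) → 0 H
  atom 5: C, bond orders sum to 3 (valence 4) → 1 H
  atom 6: C, bond orders sum to 3 (valence 4) → 1 H
  atom 7: C, bond orders sum to 3 (valence 4) → 1 H
  atom 8: C, bond orders sum to 4 (valence 4) → 0 H
  atom 9: C, bond orders sum to 3 (valence 4) → 1 H
  atom 10: C, bond orders sum to 2 (valence 4) → 2 H
  atom 11: C, bond orders sum to 1 (valence 4) → 3 H
Total hydrogens: 11.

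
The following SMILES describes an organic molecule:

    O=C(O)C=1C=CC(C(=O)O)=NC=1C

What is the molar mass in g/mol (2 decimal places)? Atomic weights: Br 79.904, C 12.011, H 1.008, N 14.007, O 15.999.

181.15 g/mol

First, the molecular formula is C8H7NO4 (counting implicit H from valence).
  C: 8 × 12.011 = 96.088
  H: 7 × 1.008 = 7.056
  N: 1 × 14.007 = 14.007
  O: 4 × 15.999 = 63.996
Sum: 8×12.011 + 7×1.008 + 1×14.007 + 4×15.999 = 181.147 → 181.15 g/mol.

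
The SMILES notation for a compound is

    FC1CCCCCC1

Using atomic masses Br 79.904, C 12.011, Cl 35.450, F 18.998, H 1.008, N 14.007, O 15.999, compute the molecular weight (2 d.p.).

First, the molecular formula is C7H13F (counting implicit H from valence).
  C: 7 × 12.011 = 84.077
  F: 1 × 18.998 = 18.998
  H: 13 × 1.008 = 13.104
Sum: 7×12.011 + 1×18.998 + 13×1.008 = 116.179 → 116.18 g/mol.

116.18 g/mol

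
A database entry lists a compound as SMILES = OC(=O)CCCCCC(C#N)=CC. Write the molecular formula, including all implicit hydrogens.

C10H15NO2

Walk through each heavy atom and fill implicit hydrogens from standard valence (C 4, N 3, O 2, S 2, halogen 1):
  atom 1: O, bond orders sum to 1 (valence 2) → 1 H
  atom 2: C, bond orders sum to 4 (valence 4) → 0 H
  atom 3: O, bond orders sum to 2 (valence 2) → 0 H
  atom 4: C, bond orders sum to 2 (valence 4) → 2 H
  atom 5: C, bond orders sum to 2 (valence 4) → 2 H
  atom 6: C, bond orders sum to 2 (valence 4) → 2 H
  atom 7: C, bond orders sum to 2 (valence 4) → 2 H
  atom 8: C, bond orders sum to 2 (valence 4) → 2 H
  atom 9: C, bond orders sum to 4 (valence 4) → 0 H
  atom 10: C, bond orders sum to 4 (valence 4) → 0 H
  atom 11: N, bond orders sum to 3 (valence 3) → 0 H
  atom 12: C, bond orders sum to 3 (valence 4) → 1 H
  atom 13: C, bond orders sum to 1 (valence 4) → 3 H
Totals → C:10, H:15, N:1, O:2.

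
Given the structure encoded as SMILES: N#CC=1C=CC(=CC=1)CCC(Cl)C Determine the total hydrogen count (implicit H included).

12

Walk through each heavy atom and fill implicit hydrogens from standard valence (C 4, N 3, O 2, S 2, halogen 1):
  atom 1: N, bond orders sum to 3 (valence 3) → 0 H
  atom 2: C, bond orders sum to 4 (valence 4) → 0 H
  atom 3: C, bond orders sum to 4 (valence 4) → 0 H
  atom 4: C, bond orders sum to 3 (valence 4) → 1 H
  atom 5: C, bond orders sum to 3 (valence 4) → 1 H
  atom 6: C, bond orders sum to 4 (valence 4) → 0 H
  atom 7: C, bond orders sum to 3 (valence 4) → 1 H
  atom 8: C, bond orders sum to 3 (valence 4) → 1 H
  atom 9: C, bond orders sum to 2 (valence 4) → 2 H
  atom 10: C, bond orders sum to 2 (valence 4) → 2 H
  atom 11: C, bond orders sum to 3 (valence 4) → 1 H
  atom 12: Cl (halogen, monovalent) → 0 H
  atom 13: C, bond orders sum to 1 (valence 4) → 3 H
Total hydrogens: 12.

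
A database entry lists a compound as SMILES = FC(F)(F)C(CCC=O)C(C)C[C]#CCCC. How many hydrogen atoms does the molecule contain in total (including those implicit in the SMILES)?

19

Walk through each heavy atom and fill implicit hydrogens from standard valence (C 4, N 3, O 2, S 2, halogen 1):
  atom 1: F (halogen, monovalent) → 0 H
  atom 2: C, bond orders sum to 4 (valence 4) → 0 H
  atom 3: F (halogen, monovalent) → 0 H
  atom 4: F (halogen, monovalent) → 0 H
  atom 5: C, bond orders sum to 3 (valence 4) → 1 H
  atom 6: C, bond orders sum to 2 (valence 4) → 2 H
  atom 7: C, bond orders sum to 2 (valence 4) → 2 H
  atom 8: C, bond orders sum to 3 (valence 4) → 1 H
  atom 9: O, bond orders sum to 2 (valence 2) → 0 H
  atom 10: C, bond orders sum to 3 (valence 4) → 1 H
  atom 11: C, bond orders sum to 1 (valence 4) → 3 H
  atom 12: C, bond orders sum to 2 (valence 4) → 2 H
  atom 13: C with explicit H count 0
  atom 14: C, bond orders sum to 4 (valence 4) → 0 H
  atom 15: C, bond orders sum to 2 (valence 4) → 2 H
  atom 16: C, bond orders sum to 2 (valence 4) → 2 H
  atom 17: C, bond orders sum to 1 (valence 4) → 3 H
Total hydrogens: 19.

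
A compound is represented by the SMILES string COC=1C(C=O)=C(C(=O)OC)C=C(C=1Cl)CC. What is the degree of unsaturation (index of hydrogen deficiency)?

Degree of unsaturation = (number of rings) + (number of π bonds).
Ring closures in the SMILES: 1.
π bonds: 5 double bonds (each 1 DoU) → 5 DoU from unsaturation.
Total DoU = 1 + 5 = 6.

6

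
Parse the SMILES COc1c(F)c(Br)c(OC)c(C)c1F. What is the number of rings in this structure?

1

In SMILES, each pair of matching ring-closure digits denotes one ring-closing bond; the number of such bonds equals the number of independent rings.
Ring-closure bonds here: 1.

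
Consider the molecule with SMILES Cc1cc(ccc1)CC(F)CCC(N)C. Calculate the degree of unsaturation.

4

Molecular formula: C13H20FN.
DoU = (2C + 2 + N − H − X) / 2, where X is the halogen count and O/S are ignored.
    = (2·13 + 2 + 1 − 20 − 1) / 2 = 8 / 2 = 4.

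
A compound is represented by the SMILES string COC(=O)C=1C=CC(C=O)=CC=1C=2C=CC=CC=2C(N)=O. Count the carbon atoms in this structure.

Count every carbon token in the SMILES (each C, including those in ring-closure positions and inside branches).
Carbon count: 16.

16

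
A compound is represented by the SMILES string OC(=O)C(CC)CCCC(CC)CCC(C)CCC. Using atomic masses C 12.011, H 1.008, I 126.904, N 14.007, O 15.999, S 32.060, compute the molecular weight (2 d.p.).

270.46 g/mol

First, the molecular formula is C17H34O2 (counting implicit H from valence).
  C: 17 × 12.011 = 204.187
  H: 34 × 1.008 = 34.272
  O: 2 × 15.999 = 31.998
Sum: 17×12.011 + 34×1.008 + 2×15.999 = 270.457 → 270.46 g/mol.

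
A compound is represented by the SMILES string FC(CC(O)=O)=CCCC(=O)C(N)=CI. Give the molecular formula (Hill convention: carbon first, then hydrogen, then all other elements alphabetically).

C9H11FINO3

Walk through each heavy atom and fill implicit hydrogens from standard valence (C 4, N 3, O 2, S 2, halogen 1):
  atom 1: F (halogen, monovalent) → 0 H
  atom 2: C, bond orders sum to 4 (valence 4) → 0 H
  atom 3: C, bond orders sum to 2 (valence 4) → 2 H
  atom 4: C, bond orders sum to 4 (valence 4) → 0 H
  atom 5: O, bond orders sum to 1 (valence 2) → 1 H
  atom 6: O, bond orders sum to 2 (valence 2) → 0 H
  atom 7: C, bond orders sum to 3 (valence 4) → 1 H
  atom 8: C, bond orders sum to 2 (valence 4) → 2 H
  atom 9: C, bond orders sum to 2 (valence 4) → 2 H
  atom 10: C, bond orders sum to 4 (valence 4) → 0 H
  atom 11: O, bond orders sum to 2 (valence 2) → 0 H
  atom 12: C, bond orders sum to 4 (valence 4) → 0 H
  atom 13: N, bond orders sum to 1 (valence 3) → 2 H
  atom 14: C, bond orders sum to 3 (valence 4) → 1 H
  atom 15: I (halogen, monovalent) → 0 H
Totals → C:9, H:11, F:1, I:1, N:1, O:3.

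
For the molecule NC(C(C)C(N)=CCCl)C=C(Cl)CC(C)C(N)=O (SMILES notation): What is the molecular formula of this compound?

C12H21Cl2N3O

Walk through each heavy atom and fill implicit hydrogens from standard valence (C 4, N 3, O 2, S 2, halogen 1):
  atom 1: N, bond orders sum to 1 (valence 3) → 2 H
  atom 2: C, bond orders sum to 3 (valence 4) → 1 H
  atom 3: C, bond orders sum to 3 (valence 4) → 1 H
  atom 4: C, bond orders sum to 1 (valence 4) → 3 H
  atom 5: C, bond orders sum to 4 (valence 4) → 0 H
  atom 6: N, bond orders sum to 1 (valence 3) → 2 H
  atom 7: C, bond orders sum to 3 (valence 4) → 1 H
  atom 8: C, bond orders sum to 2 (valence 4) → 2 H
  atom 9: Cl (halogen, monovalent) → 0 H
  atom 10: C, bond orders sum to 3 (valence 4) → 1 H
  atom 11: C, bond orders sum to 4 (valence 4) → 0 H
  atom 12: Cl (halogen, monovalent) → 0 H
  atom 13: C, bond orders sum to 2 (valence 4) → 2 H
  atom 14: C, bond orders sum to 3 (valence 4) → 1 H
  atom 15: C, bond orders sum to 1 (valence 4) → 3 H
  atom 16: C, bond orders sum to 4 (valence 4) → 0 H
  atom 17: N, bond orders sum to 1 (valence 3) → 2 H
  atom 18: O, bond orders sum to 2 (valence 2) → 0 H
Totals → C:12, H:21, Cl:2, N:3, O:1.
In Hill order: C12H21Cl2N3O.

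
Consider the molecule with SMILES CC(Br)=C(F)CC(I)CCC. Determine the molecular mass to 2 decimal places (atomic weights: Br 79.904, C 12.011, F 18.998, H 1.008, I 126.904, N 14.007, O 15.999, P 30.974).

335.00 g/mol

First, the molecular formula is C8H13BrFI (counting implicit H from valence).
  Br: 1 × 79.904 = 79.904
  C: 8 × 12.011 = 96.088
  F: 1 × 18.998 = 18.998
  H: 13 × 1.008 = 13.104
  I: 1 × 126.904 = 126.904
Sum: 1×79.904 + 8×12.011 + 1×18.998 + 13×1.008 + 1×126.904 = 334.998 → 335.00 g/mol.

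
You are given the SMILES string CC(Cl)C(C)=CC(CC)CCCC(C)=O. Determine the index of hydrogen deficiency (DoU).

2

Degree of unsaturation = (number of rings) + (number of π bonds).
Ring closures in the SMILES: 0.
π bonds: 2 double bonds (each 1 DoU) → 2 DoU from unsaturation.
Total DoU = 0 + 2 = 2.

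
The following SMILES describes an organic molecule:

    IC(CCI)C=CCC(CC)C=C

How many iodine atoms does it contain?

2

Scan the SMILES for I atoms (remember two-letter symbols like Cl and Br are single atoms).
Iodine count: 2.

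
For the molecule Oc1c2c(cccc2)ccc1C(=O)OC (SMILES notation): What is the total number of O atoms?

3

Scan the SMILES for O atoms (remember two-letter symbols like Cl and Br are single atoms).
Oxygen count: 3.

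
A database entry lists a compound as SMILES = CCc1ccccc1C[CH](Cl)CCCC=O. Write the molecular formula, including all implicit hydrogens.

C14H19ClO

Walk through each heavy atom and fill implicit hydrogens from standard valence (C 4, N 3, O 2, S 2, halogen 1); for lowercase aromatic atoms, an aromatic c carries 1 H when it has two neighbours and 0 H with three, and aromatic n carries 0 H:
  atom 1: C, bond orders sum to 1 (valence 4) → 3 H
  atom 2: C, bond orders sum to 2 (valence 4) → 2 H
  atom 3: aromatic c, 3 neighbours → 0 H
  atom 4: aromatic c, 2 neighbours → 1 H
  atom 5: aromatic c, 2 neighbours → 1 H
  atom 6: aromatic c, 2 neighbours → 1 H
  atom 7: aromatic c, 2 neighbours → 1 H
  atom 8: aromatic c, 3 neighbours → 0 H
  atom 9: C, bond orders sum to 2 (valence 4) → 2 H
  atom 10: C with explicit H count 1
  atom 11: Cl (halogen, monovalent) → 0 H
  atom 12: C, bond orders sum to 2 (valence 4) → 2 H
  atom 13: C, bond orders sum to 2 (valence 4) → 2 H
  atom 14: C, bond orders sum to 2 (valence 4) → 2 H
  atom 15: C, bond orders sum to 3 (valence 4) → 1 H
  atom 16: O, bond orders sum to 2 (valence 2) → 0 H
Totals → C:14, H:19, Cl:1, O:1.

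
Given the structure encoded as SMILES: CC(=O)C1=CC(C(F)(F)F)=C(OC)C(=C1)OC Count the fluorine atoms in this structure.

Scan the SMILES for F atoms (remember two-letter symbols like Cl and Br are single atoms).
Fluorine count: 3.

3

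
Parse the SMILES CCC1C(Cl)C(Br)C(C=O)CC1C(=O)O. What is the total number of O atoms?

3

Scan the SMILES for O atoms (remember two-letter symbols like Cl and Br are single atoms).
Oxygen count: 3.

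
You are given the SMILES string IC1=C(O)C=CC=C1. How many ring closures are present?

1

In SMILES, each pair of matching ring-closure digits denotes one ring-closing bond; the number of such bonds equals the number of independent rings.
Ring-closure bonds here: 1.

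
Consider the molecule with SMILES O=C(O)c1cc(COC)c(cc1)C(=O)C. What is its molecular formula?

C11H12O4

Walk through each heavy atom and fill implicit hydrogens from standard valence (C 4, N 3, O 2, S 2, halogen 1); for lowercase aromatic atoms, an aromatic c carries 1 H when it has two neighbours and 0 H with three, and aromatic n carries 0 H:
  atom 1: O, bond orders sum to 2 (valence 2) → 0 H
  atom 2: C, bond orders sum to 4 (valence 4) → 0 H
  atom 3: O, bond orders sum to 1 (valence 2) → 1 H
  atom 4: aromatic c, 3 neighbours → 0 H
  atom 5: aromatic c, 2 neighbours → 1 H
  atom 6: aromatic c, 3 neighbours → 0 H
  atom 7: C, bond orders sum to 2 (valence 4) → 2 H
  atom 8: O, bond orders sum to 2 (valence 2) → 0 H
  atom 9: C, bond orders sum to 1 (valence 4) → 3 H
  atom 10: aromatic c, 3 neighbours → 0 H
  atom 11: aromatic c, 2 neighbours → 1 H
  atom 12: aromatic c, 2 neighbours → 1 H
  atom 13: C, bond orders sum to 4 (valence 4) → 0 H
  atom 14: O, bond orders sum to 2 (valence 2) → 0 H
  atom 15: C, bond orders sum to 1 (valence 4) → 3 H
Totals → C:11, H:12, O:4.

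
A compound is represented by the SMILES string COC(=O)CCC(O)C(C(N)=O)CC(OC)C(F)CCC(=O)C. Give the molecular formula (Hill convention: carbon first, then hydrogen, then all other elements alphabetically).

Walk through each heavy atom and fill implicit hydrogens from standard valence (C 4, N 3, O 2, S 2, halogen 1):
  atom 1: C, bond orders sum to 1 (valence 4) → 3 H
  atom 2: O, bond orders sum to 2 (valence 2) → 0 H
  atom 3: C, bond orders sum to 4 (valence 4) → 0 H
  atom 4: O, bond orders sum to 2 (valence 2) → 0 H
  atom 5: C, bond orders sum to 2 (valence 4) → 2 H
  atom 6: C, bond orders sum to 2 (valence 4) → 2 H
  atom 7: C, bond orders sum to 3 (valence 4) → 1 H
  atom 8: O, bond orders sum to 1 (valence 2) → 1 H
  atom 9: C, bond orders sum to 3 (valence 4) → 1 H
  atom 10: C, bond orders sum to 4 (valence 4) → 0 H
  atom 11: N, bond orders sum to 1 (valence 3) → 2 H
  atom 12: O, bond orders sum to 2 (valence 2) → 0 H
  atom 13: C, bond orders sum to 2 (valence 4) → 2 H
  atom 14: C, bond orders sum to 3 (valence 4) → 1 H
  atom 15: O, bond orders sum to 2 (valence 2) → 0 H
  atom 16: C, bond orders sum to 1 (valence 4) → 3 H
  atom 17: C, bond orders sum to 3 (valence 4) → 1 H
  atom 18: F (halogen, monovalent) → 0 H
  atom 19: C, bond orders sum to 2 (valence 4) → 2 H
  atom 20: C, bond orders sum to 2 (valence 4) → 2 H
  atom 21: C, bond orders sum to 4 (valence 4) → 0 H
  atom 22: O, bond orders sum to 2 (valence 2) → 0 H
  atom 23: C, bond orders sum to 1 (valence 4) → 3 H
Totals → C:15, H:26, F:1, N:1, O:6.
In Hill order: C15H26FNO6.

C15H26FNO6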